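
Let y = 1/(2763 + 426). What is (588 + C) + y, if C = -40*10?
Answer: 599533/3189 ≈ 188.00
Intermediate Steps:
y = 1/3189 ≈ 0.00031358
C = -400
(588 + C) + y = (588 - 400) + 1/3189 = 188 + 1/3189 = 599533/3189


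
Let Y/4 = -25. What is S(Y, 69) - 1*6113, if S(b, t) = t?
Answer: -6044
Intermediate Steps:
Y = -100 (Y = 4*(-25) = -100)
S(Y, 69) - 1*6113 = 69 - 1*6113 = 69 - 6113 = -6044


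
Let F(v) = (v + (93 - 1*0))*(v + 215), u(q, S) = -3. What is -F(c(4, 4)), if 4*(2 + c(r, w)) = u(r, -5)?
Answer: -306489/16 ≈ -19156.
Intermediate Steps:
c(r, w) = -11/4 (c(r, w) = -2 + (¼)*(-3) = -2 - ¾ = -11/4)
F(v) = (93 + v)*(215 + v) (F(v) = (v + (93 + 0))*(215 + v) = (v + 93)*(215 + v) = (93 + v)*(215 + v))
-F(c(4, 4)) = -(19995 + (-11/4)² + 308*(-11/4)) = -(19995 + 121/16 - 847) = -1*306489/16 = -306489/16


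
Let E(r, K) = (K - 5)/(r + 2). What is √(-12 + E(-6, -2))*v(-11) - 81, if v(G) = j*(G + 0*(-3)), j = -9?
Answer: -81 + 99*I*√41/2 ≈ -81.0 + 316.95*I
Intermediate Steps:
E(r, K) = (-5 + K)/(2 + r)
v(G) = -9*G (v(G) = -9*(G + 0*(-3)) = -9*(G + 0) = -9*G)
√(-12 + E(-6, -2))*v(-11) - 81 = √(-12 + (-5 - 2)/(2 - 6))*(-9*(-11)) - 81 = √(-12 - 7/(-4))*99 - 81 = √(-12 - ¼*(-7))*99 - 81 = √(-12 + 7/4)*99 - 81 = √(-41/4)*99 - 81 = (I*√41/2)*99 - 81 = 99*I*√41/2 - 81 = -81 + 99*I*√41/2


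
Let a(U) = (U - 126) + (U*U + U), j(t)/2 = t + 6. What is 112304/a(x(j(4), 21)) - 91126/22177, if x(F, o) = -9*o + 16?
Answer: -193732774/653267889 ≈ -0.29656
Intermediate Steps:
j(t) = 12 + 2*t (j(t) = 2*(t + 6) = 2*(6 + t) = 12 + 2*t)
x(F, o) = 16 - 9*o
a(U) = -126 + U**2 + 2*U (a(U) = (-126 + U) + (U**2 + U) = (-126 + U) + (U + U**2) = -126 + U**2 + 2*U)
112304/a(x(j(4), 21)) - 91126/22177 = 112304/(-126 + (16 - 9*21)**2 + 2*(16 - 9*21)) - 91126/22177 = 112304/(-126 + (16 - 189)**2 + 2*(16 - 189)) - 91126*1/22177 = 112304/(-126 + (-173)**2 + 2*(-173)) - 91126/22177 = 112304/(-126 + 29929 - 346) - 91126/22177 = 112304/29457 - 91126/22177 = -193732774/653267889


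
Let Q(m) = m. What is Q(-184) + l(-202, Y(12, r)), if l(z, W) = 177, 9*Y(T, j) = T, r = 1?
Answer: -7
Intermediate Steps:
Y(T, j) = T/9
Q(-184) + l(-202, Y(12, r)) = -184 + 177 = -7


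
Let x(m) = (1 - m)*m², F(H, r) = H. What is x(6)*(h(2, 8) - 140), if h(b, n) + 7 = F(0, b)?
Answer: 26460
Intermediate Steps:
h(b, n) = -7 (h(b, n) = -7 + 0 = -7)
x(m) = m²*(1 - m)
x(6)*(h(2, 8) - 140) = (6²*(1 - 1*6))*(-7 - 140) = (36*(1 - 6))*(-147) = (36*(-5))*(-147) = -180*(-147) = 26460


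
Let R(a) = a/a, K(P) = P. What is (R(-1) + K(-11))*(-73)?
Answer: 730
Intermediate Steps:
R(a) = 1
(R(-1) + K(-11))*(-73) = (1 - 11)*(-73) = -10*(-73) = 730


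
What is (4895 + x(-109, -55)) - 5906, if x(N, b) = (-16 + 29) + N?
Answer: -1107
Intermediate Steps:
x(N, b) = 13 + N
(4895 + x(-109, -55)) - 5906 = (4895 + (13 - 109)) - 5906 = (4895 - 96) - 5906 = 4799 - 5906 = -1107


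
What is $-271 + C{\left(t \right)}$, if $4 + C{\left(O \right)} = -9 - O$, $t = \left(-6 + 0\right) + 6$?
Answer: $-284$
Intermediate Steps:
$t = 0$ ($t = -6 + 6 = 0$)
$C{\left(O \right)} = -13 - O$ ($C{\left(O \right)} = -4 - \left(9 + O\right) = -13 - O$)
$-271 + C{\left(t \right)} = -271 - 13 = -284$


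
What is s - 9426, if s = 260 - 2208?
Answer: -11374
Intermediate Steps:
s = -1948
s - 9426 = -1948 - 9426 = -11374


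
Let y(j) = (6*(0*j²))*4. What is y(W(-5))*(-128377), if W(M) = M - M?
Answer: 0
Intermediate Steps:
W(M) = 0
y(j) = 0 (y(j) = (6*0)*4 = 0*4 = 0)
y(W(-5))*(-128377) = 0*(-128377) = 0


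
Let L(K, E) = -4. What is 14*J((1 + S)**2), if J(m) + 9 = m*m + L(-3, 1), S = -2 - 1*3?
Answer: 3402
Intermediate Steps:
S = -5 (S = -2 - 3 = -5)
J(m) = -13 + m**2 (J(m) = -9 + (m*m - 4) = -9 + (m**2 - 4) = -9 + (-4 + m**2) = -13 + m**2)
14*J((1 + S)**2) = 14*(-13 + ((1 - 5)**2)**2) = 14*(-13 + ((-4)**2)**2) = 14*(-13 + 16**2) = 14*(-13 + 256) = 14*243 = 3402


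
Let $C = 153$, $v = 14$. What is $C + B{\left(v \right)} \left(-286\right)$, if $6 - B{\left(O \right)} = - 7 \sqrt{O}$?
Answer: $-1563 - 2002 \sqrt{14} \approx -9053.8$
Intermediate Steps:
$B{\left(O \right)} = 6 + 7 \sqrt{O}$ ($B{\left(O \right)} = 6 - - 7 \sqrt{O} = 6 + 7 \sqrt{O}$)
$C + B{\left(v \right)} \left(-286\right) = 153 + \left(6 + 7 \sqrt{14}\right) \left(-286\right) = 153 - \left(1716 + 2002 \sqrt{14}\right) = -1563 - 2002 \sqrt{14}$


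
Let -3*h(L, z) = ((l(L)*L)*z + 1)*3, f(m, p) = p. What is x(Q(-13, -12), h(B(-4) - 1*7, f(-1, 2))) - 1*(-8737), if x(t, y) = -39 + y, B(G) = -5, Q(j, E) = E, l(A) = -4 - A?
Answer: 8889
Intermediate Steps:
h(L, z) = -1 - L*z*(-4 - L) (h(L, z) = -(((-4 - L)*L)*z + 1)*3/3 = -((L*(-4 - L))*z + 1)*3/3 = -(L*z*(-4 - L) + 1)*3/3 = -(1 + L*z*(-4 - L))*3/3 = -(3 + 3*L*z*(-4 - L))/3 = -1 - L*z*(-4 - L))
x(Q(-13, -12), h(B(-4) - 1*7, f(-1, 2))) - 1*(-8737) = (-39 + (-1 + (-5 - 1*7)*2*(4 + (-5 - 1*7)))) - 1*(-8737) = (-39 + (-1 + (-5 - 7)*2*(4 + (-5 - 7)))) + 8737 = (-39 + (-1 - 12*2*(4 - 12))) + 8737 = (-39 + (-1 - 12*2*(-8))) + 8737 = (-39 + (-1 + 192)) + 8737 = (-39 + 191) + 8737 = 152 + 8737 = 8889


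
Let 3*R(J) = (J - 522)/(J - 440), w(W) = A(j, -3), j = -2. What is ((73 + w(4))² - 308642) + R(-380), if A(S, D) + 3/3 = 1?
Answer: -9099379/30 ≈ -3.0331e+5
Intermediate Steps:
A(S, D) = 0 (A(S, D) = -1 + 1 = 0)
w(W) = 0
R(J) = (-522 + J)/(3*(-440 + J)) (R(J) = ((J - 522)/(J - 440))/3 = ((-522 + J)/(-440 + J))/3 = (-522 + J)/(3*(-440 + J)))
((73 + w(4))² - 308642) + R(-380) = ((73 + 0)² - 308642) + (-522 - 380)/(3*(-440 - 380)) = (73² - 308642) + (⅓)*(-902)/(-820) = (5329 - 308642) + (⅓)*(-1/820)*(-902) = -303313 + 11/30 = -9099379/30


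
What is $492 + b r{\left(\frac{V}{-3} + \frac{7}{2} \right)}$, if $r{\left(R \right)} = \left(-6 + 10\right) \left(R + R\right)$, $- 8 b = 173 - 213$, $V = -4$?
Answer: $\frac{2056}{3} \approx 685.33$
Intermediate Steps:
$b = 5$ ($b = - \frac{173 - 213}{8} = \left(- \frac{1}{8}\right) \left(-40\right) = 5$)
$r{\left(R \right)} = 8 R$ ($r{\left(R \right)} = 4 \cdot 2 R = 8 R$)
$492 + b r{\left(\frac{V}{-3} + \frac{7}{2} \right)} = 492 + 5 \cdot 8 \left(- \frac{4}{-3} + \frac{7}{2}\right) = 492 + 5 \cdot 8 \left(\left(-4\right) \left(- \frac{1}{3}\right) + 7 \cdot \frac{1}{2}\right) = 492 + 5 \cdot 8 \left(\frac{4}{3} + \frac{7}{2}\right) = 492 + 5 \cdot 8 \cdot \frac{29}{6} = 492 + 5 \cdot \frac{116}{3} = 492 + \frac{580}{3} = \frac{2056}{3}$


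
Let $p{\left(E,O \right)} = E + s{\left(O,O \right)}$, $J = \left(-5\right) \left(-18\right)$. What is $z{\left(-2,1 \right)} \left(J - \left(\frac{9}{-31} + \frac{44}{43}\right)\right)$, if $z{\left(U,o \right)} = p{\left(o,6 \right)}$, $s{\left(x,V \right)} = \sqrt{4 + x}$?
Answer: $\frac{118993}{1333} + \frac{118993 \sqrt{10}}{1333} \approx 371.55$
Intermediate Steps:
$J = 90$
$p{\left(E,O \right)} = E + \sqrt{4 + O}$
$z{\left(U,o \right)} = o + \sqrt{10}$ ($z{\left(U,o \right)} = o + \sqrt{4 + 6} = o + \sqrt{10}$)
$z{\left(-2,1 \right)} \left(J - \left(\frac{9}{-31} + \frac{44}{43}\right)\right) = \left(1 + \sqrt{10}\right) \left(90 - \left(\frac{9}{-31} + \frac{44}{43}\right)\right) = \left(1 + \sqrt{10}\right) \left(90 - \left(9 \left(- \frac{1}{31}\right) + 44 \cdot \frac{1}{43}\right)\right) = \left(1 + \sqrt{10}\right) \left(90 - \left(- \frac{9}{31} + \frac{44}{43}\right)\right) = \left(1 + \sqrt{10}\right) \left(90 - \frac{977}{1333}\right) = \left(1 + \sqrt{10}\right) \frac{118993}{1333} = \frac{118993}{1333} + \frac{118993 \sqrt{10}}{1333}$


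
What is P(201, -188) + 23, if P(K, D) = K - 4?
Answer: 220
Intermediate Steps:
P(K, D) = -4 + K
P(201, -188) + 23 = (-4 + 201) + 23 = 197 + 23 = 220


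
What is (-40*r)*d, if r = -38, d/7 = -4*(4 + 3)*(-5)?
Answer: 1489600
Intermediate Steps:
d = 980 (d = 7*(-4*(4 + 3)*(-5)) = 7*(-4*7*(-5)) = 7*(-28*(-5)) = 7*140 = 980)
(-40*r)*d = -40*(-38)*980 = 1520*980 = 1489600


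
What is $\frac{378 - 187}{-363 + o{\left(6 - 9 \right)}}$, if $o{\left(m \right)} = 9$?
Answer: $- \frac{191}{354} \approx -0.53955$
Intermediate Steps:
$\frac{378 - 187}{-363 + o{\left(6 - 9 \right)}} = \frac{378 - 187}{-363 + 9} = \frac{191}{-354} = 191 \left(- \frac{1}{354}\right) = - \frac{191}{354}$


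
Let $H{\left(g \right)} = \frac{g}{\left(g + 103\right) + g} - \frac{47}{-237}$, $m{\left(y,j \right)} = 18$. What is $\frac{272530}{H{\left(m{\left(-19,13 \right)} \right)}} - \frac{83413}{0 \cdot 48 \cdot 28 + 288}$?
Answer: $\frac{2584750490533}{3110112} \approx 8.3108 \cdot 10^{5}$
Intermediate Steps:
$H{\left(g \right)} = \frac{47}{237} + \frac{g}{103 + 2 g}$ ($H{\left(g \right)} = \frac{g}{\left(103 + g\right) + g} - - \frac{47}{237} = \frac{g}{103 + 2 g} + \frac{47}{237} = \frac{47}{237} + \frac{g}{103 + 2 g}$)
$\frac{272530}{H{\left(m{\left(-19,13 \right)} \right)}} - \frac{83413}{0 \cdot 48 \cdot 28 + 288} = \frac{272530}{\frac{1}{237} \frac{1}{103 + 2 \cdot 18} \left(4841 + 331 \cdot 18\right)} - \frac{83413}{0 \cdot 48 \cdot 28 + 288} = \frac{272530}{\frac{1}{237} \frac{1}{103 + 36} \left(4841 + 5958\right)} - \frac{83413}{0 \cdot 28 + 288} = \frac{272530}{\frac{1}{237} \cdot \frac{1}{139} \cdot 10799} - \frac{83413}{0 + 288} = \frac{272530}{\frac{1}{237} \cdot \frac{1}{139} \cdot 10799} - \frac{83413}{288} = \frac{272530}{\frac{10799}{32943}} - \frac{83413}{288} = 272530 \cdot \frac{32943}{10799} - \frac{83413}{288} = \frac{8977955790}{10799} - \frac{83413}{288} = \frac{2584750490533}{3110112}$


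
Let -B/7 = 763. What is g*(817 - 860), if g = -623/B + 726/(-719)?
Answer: 21067721/548597 ≈ 38.403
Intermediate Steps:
B = -5341 (B = -7*763 = -5341)
g = -489947/548597 (g = -623/(-5341) + 726/(-719) = -623*(-1/5341) + 726*(-1/719) = 89/763 - 726/719 = -489947/548597 ≈ -0.89309)
g*(817 - 860) = -489947*(817 - 860)/548597 = -489947/548597*(-43) = 21067721/548597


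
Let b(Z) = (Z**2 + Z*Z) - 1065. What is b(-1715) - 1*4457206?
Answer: 1424179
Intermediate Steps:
b(Z) = -1065 + 2*Z**2 (b(Z) = (Z**2 + Z**2) - 1065 = 2*Z**2 - 1065 = -1065 + 2*Z**2)
b(-1715) - 1*4457206 = (-1065 + 2*(-1715)**2) - 1*4457206 = (-1065 + 2*2941225) - 4457206 = (-1065 + 5882450) - 4457206 = 5881385 - 4457206 = 1424179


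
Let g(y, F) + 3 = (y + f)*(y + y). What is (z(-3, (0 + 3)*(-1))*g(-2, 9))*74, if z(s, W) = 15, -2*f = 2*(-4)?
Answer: -12210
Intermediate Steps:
f = 4 (f = -(-4) = -½*(-8) = 4)
g(y, F) = -3 + 2*y*(4 + y) (g(y, F) = -3 + (y + 4)*(y + y) = -3 + (4 + y)*(2*y) = -3 + 2*y*(4 + y))
(z(-3, (0 + 3)*(-1))*g(-2, 9))*74 = (15*(-3 + 2*(-2)² + 8*(-2)))*74 = (15*(-3 + 2*4 - 16))*74 = (15*(-3 + 8 - 16))*74 = (15*(-11))*74 = -165*74 = -12210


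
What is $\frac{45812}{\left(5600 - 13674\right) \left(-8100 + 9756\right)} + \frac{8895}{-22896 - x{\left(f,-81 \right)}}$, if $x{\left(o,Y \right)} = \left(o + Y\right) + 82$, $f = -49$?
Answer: $- \frac{2499535447}{6364378944} \approx -0.39274$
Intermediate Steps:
$x{\left(o,Y \right)} = 82 + Y + o$ ($x{\left(o,Y \right)} = \left(Y + o\right) + 82 = 82 + Y + o$)
$\frac{45812}{\left(5600 - 13674\right) \left(-8100 + 9756\right)} + \frac{8895}{-22896 - x{\left(f,-81 \right)}} = \frac{45812}{\left(5600 - 13674\right) \left(-8100 + 9756\right)} + \frac{8895}{-22896 - \left(82 - 81 - 49\right)} = \frac{45812}{\left(-8074\right) 1656} + \frac{8895}{-22896 - -48} = \frac{45812}{-13370544} + \frac{8895}{-22896 + 48} = 45812 \left(- \frac{1}{13370544}\right) + \frac{8895}{-22848} = - \frac{11453}{3342636} + 8895 \left(- \frac{1}{22848}\right) = - \frac{11453}{3342636} - \frac{2965}{7616} = - \frac{2499535447}{6364378944}$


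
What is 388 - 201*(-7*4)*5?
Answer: 28528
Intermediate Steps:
388 - 201*(-7*4)*5 = 388 - (-5628)*5 = 388 - 201*(-140) = 388 + 28140 = 28528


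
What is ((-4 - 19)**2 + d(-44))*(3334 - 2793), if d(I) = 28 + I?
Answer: 277533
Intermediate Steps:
((-4 - 19)**2 + d(-44))*(3334 - 2793) = ((-4 - 19)**2 + (28 - 44))*(3334 - 2793) = ((-23)**2 - 16)*541 = (529 - 16)*541 = 513*541 = 277533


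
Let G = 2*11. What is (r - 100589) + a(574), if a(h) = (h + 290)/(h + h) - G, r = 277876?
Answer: 50875271/287 ≈ 1.7727e+5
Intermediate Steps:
G = 22
a(h) = -22 + (290 + h)/(2*h) (a(h) = (h + 290)/(h + h) - 1*22 = (290 + h)/((2*h)) - 22 = (290 + h)*(1/(2*h)) - 22 = (290 + h)/(2*h) - 22 = -22 + (290 + h)/(2*h))
(r - 100589) + a(574) = (277876 - 100589) + (-43/2 + 145/574) = 177287 + (-43/2 + 145*(1/574)) = 177287 + (-43/2 + 145/574) = 177287 - 6098/287 = 50875271/287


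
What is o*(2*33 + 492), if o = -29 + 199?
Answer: 94860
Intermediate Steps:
o = 170
o*(2*33 + 492) = 170*(2*33 + 492) = 170*(66 + 492) = 170*558 = 94860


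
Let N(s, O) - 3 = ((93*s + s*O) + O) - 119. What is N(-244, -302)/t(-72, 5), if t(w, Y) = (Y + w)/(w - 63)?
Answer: 6828030/67 ≈ 1.0191e+5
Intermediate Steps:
t(w, Y) = (Y + w)/(-63 + w)
N(s, O) = -116 + O + 93*s + O*s (N(s, O) = 3 + (((93*s + s*O) + O) - 119) = 3 + (((93*s + O*s) + O) - 119) = 3 + ((O + 93*s + O*s) - 119) = 3 + (-119 + O + 93*s + O*s) = -116 + O + 93*s + O*s)
N(-244, -302)/t(-72, 5) = (-116 - 302 + 93*(-244) - 302*(-244))/(((5 - 72)/(-63 - 72))) = (-116 - 302 - 22692 + 73688)/((-67/(-135))) = 50578/((-1/135*(-67))) = 50578/(67/135) = 50578*(135/67) = 6828030/67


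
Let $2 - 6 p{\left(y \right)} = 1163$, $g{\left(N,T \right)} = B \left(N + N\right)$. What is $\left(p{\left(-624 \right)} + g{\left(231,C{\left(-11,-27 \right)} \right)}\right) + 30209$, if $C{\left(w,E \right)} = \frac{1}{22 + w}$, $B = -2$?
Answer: $\frac{58183}{2} \approx 29092.0$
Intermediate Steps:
$g{\left(N,T \right)} = - 4 N$ ($g{\left(N,T \right)} = - 2 \left(N + N\right) = - 2 \cdot 2 N = - 4 N$)
$p{\left(y \right)} = - \frac{387}{2}$ ($p{\left(y \right)} = \frac{1}{3} - \frac{1163}{6} = - \frac{387}{2}$)
$\left(p{\left(-624 \right)} + g{\left(231,C{\left(-11,-27 \right)} \right)}\right) + 30209 = \left(- \frac{387}{2} - 924\right) + 30209 = - \frac{2235}{2} + 30209 = \frac{58183}{2}$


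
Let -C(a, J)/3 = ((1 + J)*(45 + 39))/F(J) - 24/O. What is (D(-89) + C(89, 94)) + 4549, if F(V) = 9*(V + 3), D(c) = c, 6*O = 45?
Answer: 2154456/485 ≈ 4442.2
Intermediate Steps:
O = 15/2 (O = (⅙)*45 = 15/2 ≈ 7.5000)
F(V) = 27 + 9*V (F(V) = 9*(3 + V) = 27 + 9*V)
C(a, J) = 48/5 - 3*(84 + 84*J)/(27 + 9*J) (C(a, J) = -3*(((1 + J)*(45 + 39))/(27 + 9*J) - 24/15/2) = -3*(((1 + J)*84)/(27 + 9*J) - 24*2/15) = -3*((84 + 84*J)/(27 + 9*J) - 16/5) = -3*(-16/5 + (84 + 84*J)/(27 + 9*J)) = 48/5 - 3*(84 + 84*J)/(27 + 9*J))
(D(-89) + C(89, 94)) + 4549 = (-89 + 4*(1 - 23*94)/(5*(3 + 94))) + 4549 = (-89 + (⅘)*(1 - 2162)/97) + 4549 = (-89 + (⅘)*(1/97)*(-2161)) + 4549 = (-89 - 8644/485) + 4549 = -51809/485 + 4549 = 2154456/485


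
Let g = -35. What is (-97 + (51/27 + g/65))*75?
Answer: -279775/39 ≈ -7173.7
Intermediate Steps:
(-97 + (51/27 + g/65))*75 = (-97 + (51/27 - 35/65))*75 = (-97 + (51*(1/27) - 35*1/65))*75 = (-97 + (17/9 - 7/13))*75 = (-97 + 158/117)*75 = -11191/117*75 = -279775/39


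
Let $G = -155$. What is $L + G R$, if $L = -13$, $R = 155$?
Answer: $-24038$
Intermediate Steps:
$L + G R = -13 - 24025 = -24038$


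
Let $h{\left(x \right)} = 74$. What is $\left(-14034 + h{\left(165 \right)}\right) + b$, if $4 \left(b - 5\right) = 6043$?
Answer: $- \frac{49777}{4} \approx -12444.0$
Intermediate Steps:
$b = \frac{6063}{4}$ ($b = 5 + \frac{1}{4} \cdot 6043 = 5 + \frac{6043}{4} = \frac{6063}{4} \approx 1515.8$)
$\left(-14034 + h{\left(165 \right)}\right) + b = \left(-14034 + 74\right) + \frac{6063}{4} = -13960 + \frac{6063}{4} = - \frac{49777}{4}$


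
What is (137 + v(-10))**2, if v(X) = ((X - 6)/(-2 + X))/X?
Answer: 4214809/225 ≈ 18733.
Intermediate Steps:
v(X) = (-6 + X)/(X*(-2 + X)) (v(X) = ((-6 + X)/(-2 + X))/X = (-6 + X)/(X*(-2 + X)))
(137 + v(-10))**2 = (137 + (-6 - 10)/((-10)*(-2 - 10)))**2 = (137 - 1/10*(-16)/(-12))**2 = (137 - 1/10*(-1/12)*(-16))**2 = (137 - 2/15)**2 = (2053/15)**2 = 4214809/225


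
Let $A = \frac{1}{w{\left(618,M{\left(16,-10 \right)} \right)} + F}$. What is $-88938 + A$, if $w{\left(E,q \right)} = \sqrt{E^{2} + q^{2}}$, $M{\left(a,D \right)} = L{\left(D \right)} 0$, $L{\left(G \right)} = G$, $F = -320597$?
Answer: $- \frac{28458292303}{319979} \approx -88938.0$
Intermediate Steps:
$M{\left(a,D \right)} = 0$ ($M{\left(a,D \right)} = D 0 = 0$)
$A = - \frac{1}{319979}$ ($A = \frac{1}{\sqrt{618^{2} + 0^{2}} - 320597} = \frac{1}{\sqrt{381924 + 0} - 320597} = \frac{1}{\sqrt{381924} - 320597} = \frac{1}{618 - 320597} = \frac{1}{-319979} = - \frac{1}{319979} \approx -3.1252 \cdot 10^{-6}$)
$-88938 + A = -88938 - \frac{1}{319979} = - \frac{28458292303}{319979}$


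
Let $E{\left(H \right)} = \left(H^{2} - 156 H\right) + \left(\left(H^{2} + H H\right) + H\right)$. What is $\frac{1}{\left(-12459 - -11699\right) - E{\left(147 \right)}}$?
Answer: $- \frac{1}{42802} \approx -2.3363 \cdot 10^{-5}$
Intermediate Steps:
$E{\left(H \right)} = - 155 H + 3 H^{2}$ ($E{\left(H \right)} = \left(H^{2} - 156 H\right) + \left(\left(H^{2} + H^{2}\right) + H\right) = \left(H^{2} - 156 H\right) + \left(2 H^{2} + H\right) = \left(H^{2} - 156 H\right) + \left(H + 2 H^{2}\right) = - 155 H + 3 H^{2}$)
$\frac{1}{\left(-12459 - -11699\right) - E{\left(147 \right)}} = \frac{1}{\left(-12459 - -11699\right) - 147 \left(-155 + 3 \cdot 147\right)} = \frac{1}{\left(-12459 + 11699\right) - 147 \left(-155 + 441\right)} = \frac{1}{-760 - 147 \cdot 286} = \frac{1}{-760 - 42042} = \frac{1}{-42802} = - \frac{1}{42802}$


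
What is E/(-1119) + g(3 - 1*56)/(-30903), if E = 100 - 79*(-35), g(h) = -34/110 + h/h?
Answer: -1623194249/633975045 ≈ -2.5603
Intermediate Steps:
g(h) = 38/55 (g(h) = -34*1/110 + 1 = -17/55 + 1 = 38/55)
E = 2865 (E = 100 + 2765 = 2865)
E/(-1119) + g(3 - 1*56)/(-30903) = 2865/(-1119) + (38/55)/(-30903) = 2865*(-1/1119) + (38/55)*(-1/30903) = -955/373 - 38/1699665 = -1623194249/633975045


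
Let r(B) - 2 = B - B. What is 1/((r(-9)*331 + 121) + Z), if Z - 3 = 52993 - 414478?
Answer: -1/360699 ≈ -2.7724e-6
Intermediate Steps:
Z = -361482 (Z = 3 + (52993 - 414478) = 3 - 361485 = -361482)
r(B) = 2 (r(B) = 2 + (B - B) = 2 + 0 = 2)
1/((r(-9)*331 + 121) + Z) = 1/((2*331 + 121) - 361482) = 1/((662 + 121) - 361482) = 1/(783 - 361482) = 1/(-360699) = -1/360699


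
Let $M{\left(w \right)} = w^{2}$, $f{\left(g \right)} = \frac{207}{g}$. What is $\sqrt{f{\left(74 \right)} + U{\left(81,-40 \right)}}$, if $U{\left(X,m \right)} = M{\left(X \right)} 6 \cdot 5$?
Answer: $\frac{3 \sqrt{119761822}}{74} \approx 443.66$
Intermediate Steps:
$U{\left(X,m \right)} = 30 X^{2}$ ($U{\left(X,m \right)} = X^{2} \cdot 6 \cdot 5 = 6 X^{2} \cdot 5 = 30 X^{2}$)
$\sqrt{f{\left(74 \right)} + U{\left(81,-40 \right)}} = \sqrt{\frac{207}{74} + 30 \cdot 81^{2}} = \sqrt{207 \cdot \frac{1}{74} + 30 \cdot 6561} = \sqrt{\frac{207}{74} + 196830} = \sqrt{\frac{14565627}{74}} = \frac{3 \sqrt{119761822}}{74}$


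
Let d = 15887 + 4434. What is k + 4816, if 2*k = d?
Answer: 29953/2 ≈ 14977.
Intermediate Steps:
d = 20321
k = 20321/2 (k = (½)*20321 = 20321/2 ≈ 10161.)
k + 4816 = 20321/2 + 4816 = 29953/2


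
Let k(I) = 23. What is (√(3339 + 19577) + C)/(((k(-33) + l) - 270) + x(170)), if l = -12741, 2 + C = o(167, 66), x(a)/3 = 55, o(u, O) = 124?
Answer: -122/12823 - 2*√5729/12823 ≈ -0.021320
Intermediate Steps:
x(a) = 165 (x(a) = 3*55 = 165)
C = 122 (C = -2 + 124 = 122)
(√(3339 + 19577) + C)/(((k(-33) + l) - 270) + x(170)) = (√(3339 + 19577) + 122)/(((23 - 12741) - 270) + 165) = (√22916 + 122)/((-12718 - 270) + 165) = (2*√5729 + 122)/(-12988 + 165) = (122 + 2*√5729)/(-12823) = (122 + 2*√5729)*(-1/12823) = -122/12823 - 2*√5729/12823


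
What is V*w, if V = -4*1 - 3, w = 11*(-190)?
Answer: 14630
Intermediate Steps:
w = -2090
V = -7 (V = -4 - 3 = -7)
V*w = -7*(-2090) = 14630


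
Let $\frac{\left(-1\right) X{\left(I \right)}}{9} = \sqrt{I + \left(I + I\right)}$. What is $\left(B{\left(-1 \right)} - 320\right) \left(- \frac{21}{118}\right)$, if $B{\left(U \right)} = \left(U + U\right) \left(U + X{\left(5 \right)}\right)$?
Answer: $\frac{3339}{59} - \frac{189 \sqrt{15}}{59} \approx 44.187$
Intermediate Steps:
$X{\left(I \right)} = - 9 \sqrt{3} \sqrt{I}$ ($X{\left(I \right)} = - 9 \sqrt{I + \left(I + I\right)} = - 9 \sqrt{I + 2 I} = - 9 \sqrt{3 I} = - 9 \sqrt{3} \sqrt{I}$)
$B{\left(U \right)} = 2 U \left(U - 9 \sqrt{15}\right)$ ($B{\left(U \right)} = \left(U + U\right) \left(U - 9 \sqrt{3} \sqrt{5}\right) = 2 U \left(U - 9 \sqrt{15}\right)$)
$\left(B{\left(-1 \right)} - 320\right) \left(- \frac{21}{118}\right) = \left(2 \left(-1\right) \left(-1 - 9 \sqrt{15}\right) - 320\right) \left(- \frac{21}{118}\right) = \left(\left(2 + 18 \sqrt{15}\right) - 320\right) \left(\left(-21\right) \frac{1}{118}\right) = \left(-318 + 18 \sqrt{15}\right) \left(- \frac{21}{118}\right) = \frac{3339}{59} - \frac{189 \sqrt{15}}{59}$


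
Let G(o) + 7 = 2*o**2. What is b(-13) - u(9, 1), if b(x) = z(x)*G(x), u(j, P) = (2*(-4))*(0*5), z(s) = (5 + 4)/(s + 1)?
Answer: -993/4 ≈ -248.25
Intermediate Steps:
z(s) = 9/(1 + s)
G(o) = -7 + 2*o**2
u(j, P) = 0 (u(j, P) = -8*0 = 0)
b(x) = 9*(-7 + 2*x**2)/(1 + x) (b(x) = (9/(1 + x))*(-7 + 2*x**2) = 9*(-7 + 2*x**2)/(1 + x))
b(-13) - u(9, 1) = 9*(-7 + 2*(-13)**2)/(1 - 13) - 1*0 = 9*(-7 + 2*169)/(-12) + 0 = 9*(-1/12)*(-7 + 338) + 0 = 9*(-1/12)*331 + 0 = -993/4 + 0 = -993/4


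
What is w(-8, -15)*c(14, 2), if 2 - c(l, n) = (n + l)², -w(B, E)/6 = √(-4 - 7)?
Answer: 1524*I*√11 ≈ 5054.5*I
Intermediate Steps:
w(B, E) = -6*I*√11 (w(B, E) = -6*√(-4 - 7) = -6*I*√11)
c(l, n) = 2 - (l + n)² (c(l, n) = 2 - (n + l)² = 2 - (l + n)²)
w(-8, -15)*c(14, 2) = (-6*I*√11)*(2 - (14 + 2)²) = (-6*I*√11)*(2 - 1*16²) = (-6*I*√11)*(2 - 1*256) = (-6*I*√11)*(2 - 256) = -6*I*√11*(-254) = 1524*I*√11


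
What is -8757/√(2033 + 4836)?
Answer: -8757*√6869/6869 ≈ -105.66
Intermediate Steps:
-8757/√(2033 + 4836) = -8757*√6869/6869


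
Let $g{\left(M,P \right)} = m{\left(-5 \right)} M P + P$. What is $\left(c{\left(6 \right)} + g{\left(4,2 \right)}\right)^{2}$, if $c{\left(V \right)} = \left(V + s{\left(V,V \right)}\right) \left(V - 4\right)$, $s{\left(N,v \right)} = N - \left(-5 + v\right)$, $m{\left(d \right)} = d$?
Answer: $256$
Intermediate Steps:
$s{\left(N,v \right)} = 5 + N - v$
$g{\left(M,P \right)} = P - 5 M P$ ($g{\left(M,P \right)} = - 5 M P + P = P - 5 M P$)
$c{\left(V \right)} = \left(-4 + V\right) \left(5 + V\right)$ ($c{\left(V \right)} = \left(V + \left(5 + V - V\right)\right) \left(V - 4\right) = \left(V + 5\right) \left(-4 + V\right) = \left(5 + V\right) \left(-4 + V\right) = \left(-4 + V\right) \left(5 + V\right)$)
$\left(c{\left(6 \right)} + g{\left(4,2 \right)}\right)^{2} = \left(\left(-20 + 6 + 6^{2}\right) + 2 \left(1 - 20\right)\right)^{2} = \left(\left(-20 + 6 + 36\right) + 2 \left(1 - 20\right)\right)^{2} = \left(22 + 2 \left(-19\right)\right)^{2} = \left(22 - 38\right)^{2} = \left(-16\right)^{2} = 256$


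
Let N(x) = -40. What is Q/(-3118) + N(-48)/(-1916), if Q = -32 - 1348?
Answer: 346100/746761 ≈ 0.46347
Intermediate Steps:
Q = -1380
Q/(-3118) + N(-48)/(-1916) = -1380/(-3118) - 40/(-1916) = -1380*(-1/3118) - 40*(-1/1916) = 690/1559 + 10/479 = 346100/746761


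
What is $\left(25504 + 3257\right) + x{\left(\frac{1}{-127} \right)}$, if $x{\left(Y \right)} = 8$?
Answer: $28769$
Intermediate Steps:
$\left(25504 + 3257\right) + x{\left(\frac{1}{-127} \right)} = \left(25504 + 3257\right) + 8 = 28761 + 8 = 28769$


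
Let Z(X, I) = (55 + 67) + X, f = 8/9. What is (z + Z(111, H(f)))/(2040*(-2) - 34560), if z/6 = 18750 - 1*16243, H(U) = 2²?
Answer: -3055/7728 ≈ -0.39532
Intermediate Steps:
f = 8/9 (f = 8*(⅑) = 8/9 ≈ 0.88889)
H(U) = 4
z = 15042 (z = 6*(18750 - 1*16243) = 6*(18750 - 16243) = 6*2507 = 15042)
Z(X, I) = 122 + X
(z + Z(111, H(f)))/(2040*(-2) - 34560) = (15042 + (122 + 111))/(2040*(-2) - 34560) = (15042 + 233)/(-4080 - 34560) = 15275/(-38640) = 15275*(-1/38640) = -3055/7728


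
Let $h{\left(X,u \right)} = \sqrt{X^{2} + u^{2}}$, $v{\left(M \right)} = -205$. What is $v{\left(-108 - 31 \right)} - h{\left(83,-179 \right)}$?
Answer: $-205 - \sqrt{38930} \approx -402.31$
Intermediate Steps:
$v{\left(-108 - 31 \right)} - h{\left(83,-179 \right)} = -205 - \sqrt{83^{2} + \left(-179\right)^{2}} = -205 - \sqrt{6889 + 32041} = -205 - \sqrt{38930}$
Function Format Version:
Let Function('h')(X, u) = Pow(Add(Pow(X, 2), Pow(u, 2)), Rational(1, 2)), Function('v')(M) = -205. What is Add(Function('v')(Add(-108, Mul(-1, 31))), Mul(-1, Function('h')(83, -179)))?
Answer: Add(-205, Mul(-1, Pow(38930, Rational(1, 2)))) ≈ -402.31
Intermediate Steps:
Add(Function('v')(Add(-108, Mul(-1, 31))), Mul(-1, Function('h')(83, -179))) = Add(-205, Mul(-1, Pow(Add(Pow(83, 2), Pow(-179, 2)), Rational(1, 2)))) = Add(-205, Mul(-1, Pow(Add(6889, 32041), Rational(1, 2)))) = Add(-205, Mul(-1, Pow(38930, Rational(1, 2))))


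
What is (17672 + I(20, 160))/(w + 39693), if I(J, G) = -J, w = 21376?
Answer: 17652/61069 ≈ 0.28905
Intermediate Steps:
(17672 + I(20, 160))/(w + 39693) = (17672 - 1*20)/(21376 + 39693) = (17672 - 20)/61069 = 17652*(1/61069) = 17652/61069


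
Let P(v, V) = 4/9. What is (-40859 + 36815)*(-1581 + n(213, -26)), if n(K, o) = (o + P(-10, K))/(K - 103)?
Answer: 211018616/33 ≈ 6.3945e+6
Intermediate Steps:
P(v, V) = 4/9 (P(v, V) = 4*(1/9) = 4/9)
n(K, o) = (4/9 + o)/(-103 + K) (n(K, o) = (o + 4/9)/(K - 103) = (4/9 + o)/(-103 + K))
(-40859 + 36815)*(-1581 + n(213, -26)) = (-40859 + 36815)*(-1581 + (4/9 - 26)/(-103 + 213)) = -4044*(-1581 - 230/9/110) = -4044*(-1581 + (1/110)*(-230/9)) = -4044*(-1581 - 23/99) = -4044*(-156542/99) = 211018616/33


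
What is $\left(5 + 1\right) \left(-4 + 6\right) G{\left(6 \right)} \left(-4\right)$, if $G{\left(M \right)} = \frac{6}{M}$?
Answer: $-48$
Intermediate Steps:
$\left(5 + 1\right) \left(-4 + 6\right) G{\left(6 \right)} \left(-4\right) = \left(5 + 1\right) \left(-4 + 6\right) \frac{6}{6} \left(-4\right) = 6 \cdot 2 \cdot 6 \cdot \frac{1}{6} \left(-4\right) = 12 \cdot 1 \left(-4\right) = 12 \left(-4\right) = -48$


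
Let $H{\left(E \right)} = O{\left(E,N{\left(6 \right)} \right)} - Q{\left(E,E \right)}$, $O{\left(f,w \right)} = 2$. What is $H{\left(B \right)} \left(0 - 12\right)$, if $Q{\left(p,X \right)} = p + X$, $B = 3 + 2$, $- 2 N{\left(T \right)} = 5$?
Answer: $96$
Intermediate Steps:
$N{\left(T \right)} = - \frac{5}{2}$ ($N{\left(T \right)} = \left(- \frac{1}{2}\right) 5 = - \frac{5}{2}$)
$B = 5$
$Q{\left(p,X \right)} = X + p$
$H{\left(E \right)} = 2 - 2 E$ ($H{\left(E \right)} = 2 - \left(E + E\right) = 2 - 2 E$)
$H{\left(B \right)} \left(0 - 12\right) = \left(2 - 10\right) \left(0 - 12\right) = \left(2 - 10\right) \left(-12\right) = \left(-8\right) \left(-12\right) = 96$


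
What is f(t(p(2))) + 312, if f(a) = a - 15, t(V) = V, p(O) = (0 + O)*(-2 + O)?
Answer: 297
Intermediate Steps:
p(O) = O*(-2 + O)
f(a) = -15 + a
f(t(p(2))) + 312 = (-15 + 2*(-2 + 2)) + 312 = (-15 + 2*0) + 312 = (-15 + 0) + 312 = -15 + 312 = 297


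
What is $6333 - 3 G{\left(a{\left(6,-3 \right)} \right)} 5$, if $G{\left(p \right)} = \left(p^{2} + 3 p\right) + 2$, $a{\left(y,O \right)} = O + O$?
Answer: $-1899900$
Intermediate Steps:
$a{\left(y,O \right)} = 2 O$
$G{\left(p \right)} = 2 + p^{2} + 3 p$
$6333 - 3 G{\left(a{\left(6,-3 \right)} \right)} 5 = 6333 - 3 \left(2 + \left(2 \left(-3\right)\right)^{2} + 3 \cdot 2 \left(-3\right)\right) 5 = 6333 - 3 \left(2 + \left(-6\right)^{2} + 3 \left(-6\right)\right) 5 = 6333 - 3 \left(2 + 36 - 18\right) 5 = 6333 \left(-3\right) 20 \cdot 5 = 6333 \left(\left(-60\right) 5\right) = 6333 \left(-300\right) = -1899900$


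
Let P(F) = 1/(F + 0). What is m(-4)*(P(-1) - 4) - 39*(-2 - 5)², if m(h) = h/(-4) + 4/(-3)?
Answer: -5728/3 ≈ -1909.3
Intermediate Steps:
P(F) = 1/F
m(h) = -4/3 - h/4 (m(h) = h*(-¼) + 4*(-⅓) = -h/4 - 4/3 = -4/3 - h/4)
m(-4)*(P(-1) - 4) - 39*(-2 - 5)² = (-4/3 - ¼*(-4))*(1/(-1) - 4) - 39*(-2 - 5)² = (-4/3 + 1)*(-1 - 4) - 39*(-7)² = -⅓*(-5) - 39*49 = 5/3 - 1911 = -5728/3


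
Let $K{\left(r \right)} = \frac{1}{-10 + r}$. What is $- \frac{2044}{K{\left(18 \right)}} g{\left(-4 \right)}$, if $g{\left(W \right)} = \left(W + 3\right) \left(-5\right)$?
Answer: $-81760$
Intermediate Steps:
$g{\left(W \right)} = -15 - 5 W$ ($g{\left(W \right)} = \left(3 + W\right) \left(-5\right) = -15 - 5 W$)
$- \frac{2044}{K{\left(18 \right)}} g{\left(-4 \right)} = - \frac{2044}{\frac{1}{-10 + 18}} \left(-15 - -20\right) = - \frac{2044}{\frac{1}{8}} \left(-15 + 20\right) = - 2044 \frac{1}{\frac{1}{8}} \cdot 5 = \left(-2044\right) 8 \cdot 5 = \left(-16352\right) 5 = -81760$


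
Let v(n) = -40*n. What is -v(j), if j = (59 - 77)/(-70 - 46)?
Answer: 180/29 ≈ 6.2069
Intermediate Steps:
j = 9/58 (j = -18/(-116) = -18*(-1/116) = 9/58 ≈ 0.15517)
-v(j) = -(-40)*9/58 = -1*(-180/29) = 180/29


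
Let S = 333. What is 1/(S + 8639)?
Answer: 1/8972 ≈ 0.00011146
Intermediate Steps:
1/(S + 8639) = 1/(333 + 8639) = 1/8972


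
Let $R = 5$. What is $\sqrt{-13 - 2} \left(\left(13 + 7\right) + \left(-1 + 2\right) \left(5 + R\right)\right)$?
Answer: $30 i \sqrt{15} \approx 116.19 i$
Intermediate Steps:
$\sqrt{-13 - 2} \left(\left(13 + 7\right) + \left(-1 + 2\right) \left(5 + R\right)\right) = \sqrt{-13 - 2} \left(\left(13 + 7\right) + \left(-1 + 2\right) \left(5 + 5\right)\right) = \sqrt{-13 - 2} \left(20 + 1 \cdot 10\right) = \sqrt{-15} \left(20 + 10\right) = i \sqrt{15} \cdot 30 = 30 i \sqrt{15}$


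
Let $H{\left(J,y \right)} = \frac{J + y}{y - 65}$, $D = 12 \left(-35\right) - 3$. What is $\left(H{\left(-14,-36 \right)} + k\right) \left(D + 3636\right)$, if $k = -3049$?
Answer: $- \frac{989279487}{101} \approx -9.7948 \cdot 10^{6}$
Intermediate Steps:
$D = -423$ ($D = -420 - 3 = -423$)
$H{\left(J,y \right)} = \frac{J + y}{-65 + y}$
$\left(H{\left(-14,-36 \right)} + k\right) \left(D + 3636\right) = \left(\frac{-14 - 36}{-65 - 36} - 3049\right) \left(-423 + 3636\right) = \left(\frac{1}{-101} \left(-50\right) - 3049\right) 3213 = \left(\left(- \frac{1}{101}\right) \left(-50\right) - 3049\right) 3213 = \left(\frac{50}{101} - 3049\right) 3213 = \left(- \frac{307899}{101}\right) 3213 = - \frac{989279487}{101}$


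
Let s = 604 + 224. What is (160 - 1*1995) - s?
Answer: -2663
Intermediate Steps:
s = 828
(160 - 1*1995) - s = (160 - 1*1995) - 1*828 = (160 - 1995) - 828 = -1835 - 828 = -2663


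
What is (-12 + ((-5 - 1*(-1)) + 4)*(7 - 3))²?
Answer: 144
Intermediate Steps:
(-12 + ((-5 - 1*(-1)) + 4)*(7 - 3))² = (-12 + ((-5 + 1) + 4)*4)² = (-12 + (-4 + 4)*4)² = (-12 + 0*4)² = (-12 + 0)² = (-12)² = 144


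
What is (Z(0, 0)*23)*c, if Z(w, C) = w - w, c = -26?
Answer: 0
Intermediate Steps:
Z(w, C) = 0
(Z(0, 0)*23)*c = (0*23)*(-26) = 0*(-26) = 0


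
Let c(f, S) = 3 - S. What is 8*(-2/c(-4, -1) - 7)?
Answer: -60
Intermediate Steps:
8*(-2/c(-4, -1) - 7) = 8*(-2/(3 - 1*(-1)) - 7) = 8*(-2/(3 + 1) - 7) = 8*(-2/4 - 7) = 8*(-2*1/4 - 7) = 8*(-1/2 - 7) = 8*(-15/2) = -60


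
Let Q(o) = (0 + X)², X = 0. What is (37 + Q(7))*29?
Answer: 1073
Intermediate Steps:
Q(o) = 0 (Q(o) = (0 + 0)² = 0² = 0)
(37 + Q(7))*29 = (37 + 0)*29 = 37*29 = 1073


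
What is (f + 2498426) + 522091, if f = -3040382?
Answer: -19865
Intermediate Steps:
(f + 2498426) + 522091 = (-3040382 + 2498426) + 522091 = -541956 + 522091 = -19865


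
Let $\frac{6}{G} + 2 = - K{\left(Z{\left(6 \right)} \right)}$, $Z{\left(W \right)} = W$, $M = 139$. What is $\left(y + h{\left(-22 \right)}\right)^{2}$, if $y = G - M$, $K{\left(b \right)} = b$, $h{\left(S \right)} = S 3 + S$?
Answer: $\frac{829921}{16} \approx 51870.0$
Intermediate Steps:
$h{\left(S \right)} = 4 S$ ($h{\left(S \right)} = 3 S + S = 4 S$)
$G = - \frac{3}{4}$ ($G = \frac{6}{-2 - 6} = \frac{6}{-8} = 6 \left(- \frac{1}{8}\right) = - \frac{3}{4} \approx -0.75$)
$y = - \frac{559}{4}$ ($y = - \frac{3}{4} - 139 = - \frac{559}{4} \approx -139.75$)
$\left(y + h{\left(-22 \right)}\right)^{2} = \left(- \frac{559}{4} + 4 \left(-22\right)\right)^{2} = \left(- \frac{559}{4} - 88\right)^{2} = \left(- \frac{911}{4}\right)^{2} = \frac{829921}{16}$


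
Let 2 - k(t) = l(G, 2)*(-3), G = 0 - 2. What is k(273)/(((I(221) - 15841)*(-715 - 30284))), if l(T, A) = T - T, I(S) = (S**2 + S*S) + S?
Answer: -1/1271919969 ≈ -7.8621e-10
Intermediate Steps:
I(S) = S + 2*S**2 (I(S) = (S**2 + S**2) + S = 2*S**2 + S = S + 2*S**2)
G = -2
l(T, A) = 0
k(t) = 2 (k(t) = 2 - 0*(-3) = 2 - 1*0 = 2 + 0 = 2)
k(273)/(((I(221) - 15841)*(-715 - 30284))) = 2/(((221*(1 + 2*221) - 15841)*(-715 - 30284))) = 2/(((221*(1 + 442) - 15841)*(-30999))) = 2/(((221*443 - 15841)*(-30999))) = 2/(((97903 - 15841)*(-30999))) = 2/((82062*(-30999))) = 2/(-2543839938) = 2*(-1/2543839938) = -1/1271919969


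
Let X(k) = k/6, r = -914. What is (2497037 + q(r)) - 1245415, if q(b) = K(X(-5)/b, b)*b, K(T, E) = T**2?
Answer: 41183370263/32904 ≈ 1.2516e+6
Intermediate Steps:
X(k) = k/6 (X(k) = k*(1/6) = k/6)
q(b) = 25/(36*b) (q(b) = (((1/6)*(-5))/b)**2*b = (-5/(6*b))**2*b = (25/(36*b**2))*b = 25/(36*b))
(2497037 + q(r)) - 1245415 = (2497037 + (25/36)/(-914)) - 1245415 = (2497037 + (25/36)*(-1/914)) - 1245415 = (2497037 - 25/32904) - 1245415 = 82162505423/32904 - 1245415 = 41183370263/32904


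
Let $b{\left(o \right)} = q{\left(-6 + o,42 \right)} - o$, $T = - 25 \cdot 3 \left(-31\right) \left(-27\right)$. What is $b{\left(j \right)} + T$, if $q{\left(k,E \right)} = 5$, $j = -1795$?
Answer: $-60975$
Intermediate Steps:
$T = -62775$ ($T = - 25 \left(\left(-93\right) \left(-27\right)\right) = \left(-25\right) 2511 = -62775$)
$b{\left(o \right)} = 5 - o$
$b{\left(j \right)} + T = \left(5 - -1795\right) - 62775 = \left(5 + 1795\right) - 62775 = 1800 - 62775 = -60975$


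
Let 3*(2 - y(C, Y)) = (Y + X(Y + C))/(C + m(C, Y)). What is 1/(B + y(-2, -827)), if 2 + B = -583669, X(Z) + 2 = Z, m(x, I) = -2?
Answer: -6/3502843 ≈ -1.7129e-6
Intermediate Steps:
X(Z) = -2 + Z
y(C, Y) = 2 - (-2 + C + 2*Y)/(3*(-2 + C)) (y(C, Y) = 2 - (Y + (-2 + (Y + C)))/(3*(C - 2)) = 2 - (Y + (-2 + (C + Y)))/(3*(-2 + C)) = 2 - (Y + (-2 + C + Y))/(3*(-2 + C)) = 2 - (-2 + C + 2*Y)/(3*(-2 + C)))
B = -583671 (B = -2 - 583669 = -583671)
1/(B + y(-2, -827)) = 1/(-583671 + (-10 - 2*(-827) + 5*(-2))/(3*(-2 - 2))) = 1/(-583671 + (⅓)*(-10 + 1654 - 10)/(-4)) = 1/(-583671 + (⅓)*(-¼)*1634) = 1/(-583671 - 817/6) = 1/(-3502843/6) = -6/3502843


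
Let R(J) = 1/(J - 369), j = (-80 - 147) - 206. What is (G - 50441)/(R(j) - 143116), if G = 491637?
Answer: -353839192/114779033 ≈ -3.0828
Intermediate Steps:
j = -433 (j = -227 - 206 = -433)
R(J) = 1/(-369 + J)
(G - 50441)/(R(j) - 143116) = (491637 - 50441)/(1/(-369 - 433) - 143116) = 441196/(1/(-802) - 143116) = 441196/(-1/802 - 143116) = 441196/(-114779033/802) = 441196*(-802/114779033) = -353839192/114779033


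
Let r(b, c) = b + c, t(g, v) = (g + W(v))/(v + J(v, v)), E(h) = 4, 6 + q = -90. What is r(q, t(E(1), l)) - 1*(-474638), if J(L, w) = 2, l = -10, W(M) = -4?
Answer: 474542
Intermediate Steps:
q = -96 (q = -6 - 90 = -96)
t(g, v) = (-4 + g)/(2 + v) (t(g, v) = (g - 4)/(v + 2) = (-4 + g)/(2 + v))
r(q, t(E(1), l)) - 1*(-474638) = (-96 + (-4 + 4)/(2 - 10)) - 1*(-474638) = (-96 + 0/(-8)) + 474638 = (-96 - 1/8*0) + 474638 = (-96 + 0) + 474638 = -96 + 474638 = 474542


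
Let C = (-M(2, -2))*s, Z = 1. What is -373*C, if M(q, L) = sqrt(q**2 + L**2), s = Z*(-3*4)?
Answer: -8952*sqrt(2) ≈ -12660.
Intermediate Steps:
s = -12 (s = 1*(-3*4) = 1*(-12) = -12)
M(q, L) = sqrt(L**2 + q**2)
C = 24*sqrt(2) (C = -sqrt((-2)**2 + 2**2)*(-12) = -sqrt(4 + 4)*(-12) = -sqrt(8)*(-12) = -2*sqrt(2)*(-12) = 24*sqrt(2) ≈ 33.941)
-373*C = -8952*sqrt(2)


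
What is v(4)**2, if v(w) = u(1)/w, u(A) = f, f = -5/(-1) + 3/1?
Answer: 4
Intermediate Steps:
f = 8 (f = -5*(-1) + 3*1 = 5 + 3 = 8)
u(A) = 8
v(w) = 8/w
v(4)**2 = (8/4)**2 = (8*(1/4))**2 = 2**2 = 4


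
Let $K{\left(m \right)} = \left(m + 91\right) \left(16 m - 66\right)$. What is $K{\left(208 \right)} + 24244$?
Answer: $999582$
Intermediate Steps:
$K{\left(m \right)} = \left(-66 + 16 m\right) \left(91 + m\right)$ ($K{\left(m \right)} = \left(91 + m\right) \left(-66 + 16 m\right) = \left(-66 + 16 m\right) \left(91 + m\right)$)
$K{\left(208 \right)} + 24244 = \left(-6006 + 16 \cdot 208^{2} + 1390 \cdot 208\right) + 24244 = \left(-6006 + 16 \cdot 43264 + 289120\right) + 24244 = \left(-6006 + 692224 + 289120\right) + 24244 = 975338 + 24244 = 999582$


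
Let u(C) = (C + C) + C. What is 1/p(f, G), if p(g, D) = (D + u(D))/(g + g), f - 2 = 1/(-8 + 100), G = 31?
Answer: 185/5704 ≈ 0.032433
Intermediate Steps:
u(C) = 3*C (u(C) = 2*C + C = 3*C)
f = 185/92 (f = 2 + 1/(-8 + 100) = 2 + 1/92 = 185/92 ≈ 2.0109)
p(g, D) = 2*D/g (p(g, D) = (D + 3*D)/(g + g) = (4*D)/((2*g)) = (4*D)*(1/(2*g)) = 2*D/g)
1/p(f, G) = 1/(2*31/(185/92)) = 1/(2*31*(92/185)) = 1/(5704/185) = 185/5704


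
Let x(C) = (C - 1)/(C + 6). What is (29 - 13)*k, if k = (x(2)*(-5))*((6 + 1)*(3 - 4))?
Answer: 70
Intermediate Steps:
x(C) = (-1 + C)/(6 + C)
k = 35/8 (k = (((-1 + 2)/(6 + 2))*(-5))*((6 + 1)*(3 - 4)) = ((1/8)*(-5))*(7*(-1)) = (((1/8)*1)*(-5))*(-7) = ((1/8)*(-5))*(-7) = -5/8*(-7) = 35/8 ≈ 4.3750)
(29 - 13)*k = (29 - 13)*(35/8) = 16*(35/8) = 70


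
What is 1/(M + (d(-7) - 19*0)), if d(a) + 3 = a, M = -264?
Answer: -1/274 ≈ -0.0036496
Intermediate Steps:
d(a) = -3 + a
1/(M + (d(-7) - 19*0)) = 1/(-264 + ((-3 - 7) - 19*0)) = 1/(-264 + (-10 - 19*0)) = 1/(-264 + (-10 + 0)) = 1/(-264 - 10) = 1/(-274) = -1/274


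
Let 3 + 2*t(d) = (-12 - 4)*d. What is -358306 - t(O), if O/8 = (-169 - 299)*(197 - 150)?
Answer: -3532097/2 ≈ -1.7660e+6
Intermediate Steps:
O = -175968 (O = 8*((-169 - 299)*(197 - 150)) = 8*(-468*47) = 8*(-21996) = -175968)
t(d) = -3/2 - 8*d (t(d) = -3/2 + ((-12 - 4)*d)/2 = -3/2 + (-16*d)/2 = -3/2 - 8*d)
-358306 - t(O) = -358306 - (-3/2 - 8*(-175968)) = -358306 - (-3/2 + 1407744) = -358306 - 1*2815485/2 = -358306 - 2815485/2 = -3532097/2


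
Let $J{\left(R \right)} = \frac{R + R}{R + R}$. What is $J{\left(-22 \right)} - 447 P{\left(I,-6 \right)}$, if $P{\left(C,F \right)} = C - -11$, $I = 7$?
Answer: $-8045$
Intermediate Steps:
$J{\left(R \right)} = 1$ ($J{\left(R \right)} = \frac{2 R}{2 R} = 2 R \frac{1}{2 R} = 1$)
$P{\left(C,F \right)} = 11 + C$ ($P{\left(C,F \right)} = C + 11 = 11 + C$)
$J{\left(-22 \right)} - 447 P{\left(I,-6 \right)} = 1 - 447 \left(11 + 7\right) = 1 - 8046 = -8045$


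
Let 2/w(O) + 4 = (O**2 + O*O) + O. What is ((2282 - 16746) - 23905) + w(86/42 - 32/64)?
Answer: -39557557/1031 ≈ -38368.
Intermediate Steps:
w(O) = 2/(-4 + O + 2*O**2) (w(O) = 2/(-4 + ((O**2 + O*O) + O)) = 2/(-4 + ((O**2 + O**2) + O)) = 2/(-4 + (2*O**2 + O)) = 2/(-4 + (O + 2*O**2)) = 2/(-4 + O + 2*O**2))
((2282 - 16746) - 23905) + w(86/42 - 32/64) = ((2282 - 16746) - 23905) + 2/(-4 + (86/42 - 32/64) + 2*(86/42 - 32/64)**2) = (-14464 - 23905) + 2/(-4 + (86*(1/42) - 32*1/64) + 2*(86*(1/42) - 32*1/64)**2) = -38369 + 2/(-4 + (43/21 - 1/2) + 2*(43/21 - 1/2)**2) = -38369 + 2/(-4 + 65/42 + 2*(65/42)**2) = -38369 + 2/(-4 + 65/42 + 2*(4225/1764)) = -38369 + 2/(-4 + 65/42 + 4225/882) = -38369 + 2/(1031/441) = -38369 + 2*(441/1031) = -38369 + 882/1031 = -39557557/1031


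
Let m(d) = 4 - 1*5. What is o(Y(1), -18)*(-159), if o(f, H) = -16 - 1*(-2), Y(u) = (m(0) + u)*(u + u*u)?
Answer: 2226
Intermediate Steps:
m(d) = -1 (m(d) = 4 - 5 = -1)
Y(u) = (-1 + u)*(u + u**2) (Y(u) = (-1 + u)*(u + u*u) = (-1 + u)*(u + u**2))
o(f, H) = -14 (o(f, H) = -16 + 2 = -14)
o(Y(1), -18)*(-159) = -14*(-159) = 2226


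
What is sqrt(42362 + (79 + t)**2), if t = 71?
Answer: sqrt(64862) ≈ 254.68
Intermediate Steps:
sqrt(42362 + (79 + t)**2) = sqrt(42362 + (79 + 71)**2) = sqrt(42362 + 150**2) = sqrt(42362 + 22500) = sqrt(64862)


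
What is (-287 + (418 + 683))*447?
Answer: 363858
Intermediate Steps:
(-287 + (418 + 683))*447 = (-287 + 1101)*447 = 814*447 = 363858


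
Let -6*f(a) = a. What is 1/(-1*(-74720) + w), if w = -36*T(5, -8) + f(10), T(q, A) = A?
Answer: 3/225019 ≈ 1.3332e-5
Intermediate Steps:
f(a) = -a/6
w = 859/3 (w = -36*(-8) - ⅙*10 = 288 - 5/3 = 859/3 ≈ 286.33)
1/(-1*(-74720) + w) = 1/(-1*(-74720) + 859/3) = 1/(74720 + 859/3) = 1/(225019/3) = 3/225019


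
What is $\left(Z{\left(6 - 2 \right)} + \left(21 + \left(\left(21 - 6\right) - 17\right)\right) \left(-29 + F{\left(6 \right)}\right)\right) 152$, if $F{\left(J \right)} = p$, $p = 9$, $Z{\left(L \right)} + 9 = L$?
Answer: $-58520$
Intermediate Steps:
$Z{\left(L \right)} = -9 + L$
$F{\left(J \right)} = 9$
$\left(Z{\left(6 - 2 \right)} + \left(21 + \left(\left(21 - 6\right) - 17\right)\right) \left(-29 + F{\left(6 \right)}\right)\right) 152 = \left(\left(-9 + \left(6 - 2\right)\right) + \left(21 + \left(\left(21 - 6\right) - 17\right)\right) \left(-29 + 9\right)\right) 152 = \left(\left(-9 + \left(6 - 2\right)\right) + \left(21 + \left(15 - 17\right)\right) \left(-20\right)\right) 152 = \left(\left(-9 + 4\right) + \left(21 - 2\right) \left(-20\right)\right) 152 = \left(-5 + 19 \left(-20\right)\right) 152 = \left(-5 - 380\right) 152 = \left(-385\right) 152 = -58520$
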